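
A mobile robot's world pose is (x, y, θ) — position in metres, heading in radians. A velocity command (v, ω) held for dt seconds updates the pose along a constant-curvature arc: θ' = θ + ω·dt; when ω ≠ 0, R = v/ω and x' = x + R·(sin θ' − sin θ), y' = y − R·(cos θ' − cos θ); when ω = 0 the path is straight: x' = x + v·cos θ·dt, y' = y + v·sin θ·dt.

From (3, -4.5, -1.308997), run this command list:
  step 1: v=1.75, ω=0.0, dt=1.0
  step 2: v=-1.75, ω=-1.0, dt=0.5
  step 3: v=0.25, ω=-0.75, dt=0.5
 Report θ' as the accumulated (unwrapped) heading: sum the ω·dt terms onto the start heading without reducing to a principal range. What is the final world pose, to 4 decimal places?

step 1: θ'=-1.3090 (straight) → pose (3.4529, -6.1904, -1.3090)
step 2: θ'=-1.8090 (R=1.7500) → pose (3.4427, -5.3245, -1.8090)
step 3: θ'=-2.1840 (R=-0.3333) → pose (3.3914, -5.4377, -2.1840)

(3.3914, -5.4377, -2.1840)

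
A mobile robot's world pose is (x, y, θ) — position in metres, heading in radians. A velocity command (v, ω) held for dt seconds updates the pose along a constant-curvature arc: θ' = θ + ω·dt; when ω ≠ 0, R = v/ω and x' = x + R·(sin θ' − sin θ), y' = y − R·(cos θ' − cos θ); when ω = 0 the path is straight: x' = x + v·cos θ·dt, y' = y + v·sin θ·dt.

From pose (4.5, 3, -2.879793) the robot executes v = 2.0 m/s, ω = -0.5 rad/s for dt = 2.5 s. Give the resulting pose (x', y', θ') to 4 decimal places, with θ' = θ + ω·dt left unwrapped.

θ' = -2.8798 + -0.5·2.5 = -4.1298
R = v/ω = 2.0/-0.5 = -4.0000
x' = 4.5 + -4.0000·(sin -4.1298 − sin -2.8798) = 0.1246
y' = 3 − -4.0000·(cos -4.1298 − cos -2.8798) = 4.6629

(0.1246, 4.6629, -4.1298)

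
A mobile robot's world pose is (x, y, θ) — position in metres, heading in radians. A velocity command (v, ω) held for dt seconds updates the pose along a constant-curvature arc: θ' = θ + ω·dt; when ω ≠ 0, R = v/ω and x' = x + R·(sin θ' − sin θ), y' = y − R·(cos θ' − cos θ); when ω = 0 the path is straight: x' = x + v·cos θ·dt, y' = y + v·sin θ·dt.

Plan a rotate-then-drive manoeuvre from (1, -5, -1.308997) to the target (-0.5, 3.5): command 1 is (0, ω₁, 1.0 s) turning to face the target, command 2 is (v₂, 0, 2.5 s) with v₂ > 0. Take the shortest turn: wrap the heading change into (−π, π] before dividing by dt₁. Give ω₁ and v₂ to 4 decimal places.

ω₁ = 3.0545, v₂ = 3.4525

heading to target = atan2(3.5−-5, -0.5−1) = 1.7455
Δθ = wrap(1.7455 − -1.3090) = 3.0545; ω₁ = Δθ/dt₁ = 3.0545
distance = √((-0.5−1)² + (3.5−-5)²) = 8.6313; v₂ = distance/dt₂ = 3.4525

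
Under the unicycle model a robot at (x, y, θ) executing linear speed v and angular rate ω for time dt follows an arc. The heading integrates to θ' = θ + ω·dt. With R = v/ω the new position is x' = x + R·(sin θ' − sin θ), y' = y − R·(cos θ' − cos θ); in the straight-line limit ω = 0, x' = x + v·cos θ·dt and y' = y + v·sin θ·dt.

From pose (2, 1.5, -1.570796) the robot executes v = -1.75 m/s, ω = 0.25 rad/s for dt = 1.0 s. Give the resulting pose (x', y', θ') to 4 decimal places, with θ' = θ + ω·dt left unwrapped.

(1.7824, 3.2318, -1.3208)

θ' = -1.5708 + 0.25·1.0 = -1.3208
R = v/ω = -1.75/0.25 = -7.0000
x' = 2 + -7.0000·(sin -1.3208 − sin -1.5708) = 1.7824
y' = 1.5 − -7.0000·(cos -1.3208 − cos -1.5708) = 3.2318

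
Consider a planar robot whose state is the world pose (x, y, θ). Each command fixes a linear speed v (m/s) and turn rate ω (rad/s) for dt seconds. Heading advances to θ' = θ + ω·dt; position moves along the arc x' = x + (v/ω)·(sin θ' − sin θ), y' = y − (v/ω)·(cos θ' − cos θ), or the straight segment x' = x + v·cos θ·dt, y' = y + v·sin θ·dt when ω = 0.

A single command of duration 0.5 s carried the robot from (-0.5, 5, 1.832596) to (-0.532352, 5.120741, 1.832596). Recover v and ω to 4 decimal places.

Δθ = 1.832596 − 1.832596 = 0.000000
ω = Δθ/dt = 0.000000/0.5 = 0.0000
ω = 0 → v = (Δx·cos θ + Δy·sin θ)/dt = 0.2500

v = 0.2500, ω = 0.0000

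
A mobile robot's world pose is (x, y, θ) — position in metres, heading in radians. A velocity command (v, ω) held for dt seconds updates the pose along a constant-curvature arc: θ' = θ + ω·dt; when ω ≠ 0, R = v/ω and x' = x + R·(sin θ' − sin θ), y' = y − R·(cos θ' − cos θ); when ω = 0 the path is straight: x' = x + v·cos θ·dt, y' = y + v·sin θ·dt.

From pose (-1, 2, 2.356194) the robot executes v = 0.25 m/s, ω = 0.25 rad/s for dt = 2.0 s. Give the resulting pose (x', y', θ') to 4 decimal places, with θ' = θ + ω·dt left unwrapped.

(-1.4256, 2.2524, 2.8562)

θ' = 2.3562 + 0.25·2.0 = 2.8562
R = v/ω = 0.25/0.25 = 1.0000
x' = -1 + 1.0000·(sin 2.8562 − sin 2.3562) = -1.4256
y' = 2 − 1.0000·(cos 2.8562 − cos 2.3562) = 2.2524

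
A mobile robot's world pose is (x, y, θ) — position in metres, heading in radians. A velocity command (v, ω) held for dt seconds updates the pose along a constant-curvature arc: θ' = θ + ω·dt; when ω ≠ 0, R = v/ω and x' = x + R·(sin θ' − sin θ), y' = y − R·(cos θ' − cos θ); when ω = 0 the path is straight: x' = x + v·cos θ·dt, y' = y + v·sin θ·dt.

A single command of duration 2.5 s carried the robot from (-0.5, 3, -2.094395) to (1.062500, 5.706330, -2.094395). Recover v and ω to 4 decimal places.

v = -1.2500, ω = 0.0000

Δθ = -2.094395 − -2.094395 = 0.000000
ω = Δθ/dt = 0.000000/2.5 = 0.0000
ω = 0 → v = (Δx·cos θ + Δy·sin θ)/dt = -1.2500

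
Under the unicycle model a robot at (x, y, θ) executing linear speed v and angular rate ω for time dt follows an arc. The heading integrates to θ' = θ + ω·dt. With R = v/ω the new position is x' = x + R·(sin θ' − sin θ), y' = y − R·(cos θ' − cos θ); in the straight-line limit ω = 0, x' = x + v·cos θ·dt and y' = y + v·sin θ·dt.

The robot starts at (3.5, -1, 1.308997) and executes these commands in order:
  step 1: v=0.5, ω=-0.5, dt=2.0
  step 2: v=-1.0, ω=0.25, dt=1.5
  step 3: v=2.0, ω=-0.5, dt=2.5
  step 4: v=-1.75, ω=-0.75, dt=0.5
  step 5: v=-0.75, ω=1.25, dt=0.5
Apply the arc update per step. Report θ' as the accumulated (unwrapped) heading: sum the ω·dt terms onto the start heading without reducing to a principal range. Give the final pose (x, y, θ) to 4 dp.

(6.5905, 0.0715, -0.3160)

step 1: θ'=0.3090 (R=-1.0000) → pose (4.1618, -0.3062, 0.3090)
step 2: θ'=0.6840 (R=-4.0000) → pose (2.8507, -1.0165, 0.6840)
step 3: θ'=-0.5660 (R=-4.0000) → pose (7.5233, -0.7405, -0.5660)
step 4: θ'=-0.9410 (R=2.3333) → pose (6.8889, -0.1454, -0.9410)
step 5: θ'=-0.3160 (R=-0.6000) → pose (6.5905, 0.0715, -0.3160)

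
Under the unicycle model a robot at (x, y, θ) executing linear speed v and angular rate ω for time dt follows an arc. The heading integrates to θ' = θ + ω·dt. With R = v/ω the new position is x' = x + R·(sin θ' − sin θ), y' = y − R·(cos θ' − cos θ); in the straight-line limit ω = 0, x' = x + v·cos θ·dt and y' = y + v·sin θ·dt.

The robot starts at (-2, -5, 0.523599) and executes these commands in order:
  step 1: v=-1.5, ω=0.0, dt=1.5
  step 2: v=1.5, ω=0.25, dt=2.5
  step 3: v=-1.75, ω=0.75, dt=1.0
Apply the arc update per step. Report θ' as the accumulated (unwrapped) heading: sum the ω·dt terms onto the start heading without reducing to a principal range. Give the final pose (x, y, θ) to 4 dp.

(-1.5561, -5.0948, 1.8986)

step 1: θ'=0.5236 (straight) → pose (-3.9486, -6.1250, 0.5236)
step 2: θ'=1.1486 (R=6.0000) → pose (-1.4754, -3.3874, 1.1486)
step 3: θ'=1.8986 (R=-2.3333) → pose (-1.5561, -5.0948, 1.8986)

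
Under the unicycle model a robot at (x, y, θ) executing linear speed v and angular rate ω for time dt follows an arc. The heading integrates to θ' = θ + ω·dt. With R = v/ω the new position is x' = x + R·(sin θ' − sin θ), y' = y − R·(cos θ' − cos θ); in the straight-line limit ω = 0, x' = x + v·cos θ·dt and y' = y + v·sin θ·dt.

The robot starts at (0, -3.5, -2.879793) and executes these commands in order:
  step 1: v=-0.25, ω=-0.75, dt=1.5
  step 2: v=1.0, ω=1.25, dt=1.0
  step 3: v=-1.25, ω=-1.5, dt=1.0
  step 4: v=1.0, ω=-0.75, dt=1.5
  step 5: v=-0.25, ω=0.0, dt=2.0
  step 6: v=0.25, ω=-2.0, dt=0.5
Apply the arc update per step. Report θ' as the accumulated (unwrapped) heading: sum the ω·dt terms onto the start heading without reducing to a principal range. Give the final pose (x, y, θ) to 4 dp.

(0.4415, -2.7194, -6.3798)

step 1: θ'=-4.0048 (R=0.3333) → pose (0.3396, -3.6053, -4.0048)
step 2: θ'=-2.7548 (R=0.8000) → pose (-0.5701, -3.3844, -2.7548)
step 3: θ'=-4.2548 (R=0.8333) → pose (0.4918, -3.7880, -4.2548)
step 4: θ'=-5.3798 (R=-1.3333) → pose (0.6407, -2.3737, -5.3798)
step 5: θ'=-5.3798 (straight) → pose (0.3313, -2.7664, -5.3798)
step 6: θ'=-6.3798 (R=-0.1250) → pose (0.4415, -2.7194, -6.3798)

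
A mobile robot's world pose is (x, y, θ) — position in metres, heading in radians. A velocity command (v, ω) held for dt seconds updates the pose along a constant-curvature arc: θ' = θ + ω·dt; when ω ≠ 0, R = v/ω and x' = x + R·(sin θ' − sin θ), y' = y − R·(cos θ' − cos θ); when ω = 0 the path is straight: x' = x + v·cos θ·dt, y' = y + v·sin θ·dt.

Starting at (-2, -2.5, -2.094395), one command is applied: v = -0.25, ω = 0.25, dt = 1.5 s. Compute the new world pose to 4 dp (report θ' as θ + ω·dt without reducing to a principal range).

θ' = -2.0944 + 0.25·1.5 = -1.7194
R = v/ω = -0.25/0.25 = -1.0000
x' = -2 + -1.0000·(sin -1.7194 − sin -2.0944) = -1.8770
y' = -2.5 − -1.0000·(cos -1.7194 − cos -2.0944) = -2.1481

(-1.8770, -2.1481, -1.7194)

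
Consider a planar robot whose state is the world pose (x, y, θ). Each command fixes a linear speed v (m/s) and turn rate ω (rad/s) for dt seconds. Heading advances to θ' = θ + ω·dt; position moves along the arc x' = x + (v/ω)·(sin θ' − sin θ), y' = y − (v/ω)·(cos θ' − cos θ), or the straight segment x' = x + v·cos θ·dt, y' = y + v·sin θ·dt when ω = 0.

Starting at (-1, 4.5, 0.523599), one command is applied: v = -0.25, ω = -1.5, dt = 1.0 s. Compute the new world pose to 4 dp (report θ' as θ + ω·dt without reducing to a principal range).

(-1.2214, 4.5510, -0.9764)

θ' = 0.5236 + -1.5·1.0 = -0.9764
R = v/ω = -0.25/-1.5 = 0.1667
x' = -1 + 0.1667·(sin -0.9764 − sin 0.5236) = -1.2214
y' = 4.5 − 0.1667·(cos -0.9764 − cos 0.5236) = 4.5510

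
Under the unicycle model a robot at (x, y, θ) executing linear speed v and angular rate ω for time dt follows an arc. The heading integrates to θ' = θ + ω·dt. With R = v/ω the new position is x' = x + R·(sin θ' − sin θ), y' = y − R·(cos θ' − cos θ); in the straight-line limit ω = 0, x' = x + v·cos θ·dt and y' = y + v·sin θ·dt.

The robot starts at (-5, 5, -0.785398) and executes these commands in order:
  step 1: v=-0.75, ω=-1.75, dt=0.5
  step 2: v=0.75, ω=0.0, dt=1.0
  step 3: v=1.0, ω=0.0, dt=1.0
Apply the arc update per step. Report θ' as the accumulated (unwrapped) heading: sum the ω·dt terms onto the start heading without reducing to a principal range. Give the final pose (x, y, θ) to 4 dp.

step 1: θ'=-1.6604 (R=0.4286) → pose (-5.1238, 5.3414, -1.6604)
step 2: θ'=-1.6604 (straight) → pose (-5.1909, 4.5944, -1.6604)
step 3: θ'=-1.6604 (straight) → pose (-5.2804, 3.5984, -1.6604)

(-5.2804, 3.5984, -1.6604)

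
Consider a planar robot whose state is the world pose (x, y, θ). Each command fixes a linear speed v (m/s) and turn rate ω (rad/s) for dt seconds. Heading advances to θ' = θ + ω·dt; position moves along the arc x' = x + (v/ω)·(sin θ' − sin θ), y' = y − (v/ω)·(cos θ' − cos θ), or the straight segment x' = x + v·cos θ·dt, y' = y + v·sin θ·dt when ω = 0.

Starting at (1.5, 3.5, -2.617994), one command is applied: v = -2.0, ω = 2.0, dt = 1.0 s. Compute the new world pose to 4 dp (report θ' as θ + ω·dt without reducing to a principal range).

θ' = -2.6180 + 2.0·1.0 = -0.6180
R = v/ω = -2.0/2.0 = -1.0000
x' = 1.5 + -1.0000·(sin -0.6180 − sin -2.6180) = 1.5794
y' = 3.5 − -1.0000·(cos -0.6180 − cos -2.6180) = 5.1811

(1.5794, 5.1811, -0.6180)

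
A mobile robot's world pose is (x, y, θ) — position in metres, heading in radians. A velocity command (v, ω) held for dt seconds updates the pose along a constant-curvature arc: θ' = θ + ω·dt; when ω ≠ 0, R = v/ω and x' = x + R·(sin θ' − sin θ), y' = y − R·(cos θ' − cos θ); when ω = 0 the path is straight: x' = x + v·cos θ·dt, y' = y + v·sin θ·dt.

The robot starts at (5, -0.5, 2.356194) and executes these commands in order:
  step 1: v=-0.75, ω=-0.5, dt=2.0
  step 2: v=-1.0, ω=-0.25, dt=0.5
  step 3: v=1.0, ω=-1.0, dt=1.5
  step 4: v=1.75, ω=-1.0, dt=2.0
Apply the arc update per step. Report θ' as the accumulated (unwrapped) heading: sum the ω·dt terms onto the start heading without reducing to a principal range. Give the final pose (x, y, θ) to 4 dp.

step 1: θ'=1.3562 (R=1.5000) → pose (5.4049, -1.8801, 1.3562)
step 2: θ'=1.2312 (R=4.0000) → pose (5.2682, -2.3607, 1.2312)
step 3: θ'=-0.2688 (R=-1.0000) → pose (6.4767, -1.7297, -0.2688)
step 4: θ'=-2.2688 (R=-1.7500) → pose (7.3527, -4.5416, -2.2688)

(7.3527, -4.5416, -2.2688)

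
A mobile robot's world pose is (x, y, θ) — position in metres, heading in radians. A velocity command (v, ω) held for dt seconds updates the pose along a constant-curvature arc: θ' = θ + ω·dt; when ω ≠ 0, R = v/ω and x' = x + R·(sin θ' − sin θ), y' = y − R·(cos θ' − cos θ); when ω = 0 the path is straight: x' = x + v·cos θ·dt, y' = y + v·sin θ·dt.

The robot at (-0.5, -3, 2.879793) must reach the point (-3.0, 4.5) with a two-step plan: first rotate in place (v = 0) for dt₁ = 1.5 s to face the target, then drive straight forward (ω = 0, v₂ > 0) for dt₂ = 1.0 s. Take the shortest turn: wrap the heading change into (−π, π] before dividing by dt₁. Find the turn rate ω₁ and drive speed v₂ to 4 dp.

ω₁ = -0.6582, v₂ = 7.9057

heading to target = atan2(4.5−-3, -3−-0.5) = 1.8925
Δθ = wrap(1.8925 − 2.8798) = -0.9872; ω₁ = Δθ/dt₁ = -0.6582
distance = √((-3−-0.5)² + (4.5−-3)²) = 7.9057; v₂ = distance/dt₂ = 7.9057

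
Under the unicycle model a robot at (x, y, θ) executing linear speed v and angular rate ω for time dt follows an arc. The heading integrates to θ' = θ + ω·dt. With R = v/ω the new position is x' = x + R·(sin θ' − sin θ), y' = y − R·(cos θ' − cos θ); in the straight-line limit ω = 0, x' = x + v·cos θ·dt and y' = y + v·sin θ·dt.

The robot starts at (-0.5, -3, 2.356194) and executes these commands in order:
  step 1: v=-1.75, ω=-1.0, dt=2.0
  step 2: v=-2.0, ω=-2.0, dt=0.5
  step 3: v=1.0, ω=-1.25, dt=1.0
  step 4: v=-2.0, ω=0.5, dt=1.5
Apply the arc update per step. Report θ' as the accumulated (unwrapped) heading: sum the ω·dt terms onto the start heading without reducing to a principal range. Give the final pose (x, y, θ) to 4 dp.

step 1: θ'=0.3562 (R=1.7500) → pose (-1.1272, -5.8776, 0.3562)
step 2: θ'=-0.6438 (R=1.0000) → pose (-2.0761, -5.7402, -0.6438)
step 3: θ'=-1.8938 (R=-0.8000) → pose (-1.7977, -6.6340, -1.8938)
step 4: θ'=-1.1438 (R=-4.0000) → pose (-1.9500, -3.7077, -1.1438)

(-1.9500, -3.7077, -1.1438)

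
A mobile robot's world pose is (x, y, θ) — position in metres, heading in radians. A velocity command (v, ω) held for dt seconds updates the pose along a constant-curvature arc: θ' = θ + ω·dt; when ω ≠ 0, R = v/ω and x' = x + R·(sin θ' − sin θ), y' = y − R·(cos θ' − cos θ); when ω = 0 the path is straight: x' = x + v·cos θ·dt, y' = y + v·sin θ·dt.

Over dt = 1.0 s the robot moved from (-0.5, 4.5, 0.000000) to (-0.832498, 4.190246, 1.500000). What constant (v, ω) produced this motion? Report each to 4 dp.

Δθ = 1.500000 − 0.000000 = 1.500000
ω = Δθ/dt = 1.500000/1.0 = 1.5000
R = Δx/(sin θ' − sin θ) = -0.3333
v = R·ω = -0.3333·1.5000 = -0.5000

v = -0.5000, ω = 1.5000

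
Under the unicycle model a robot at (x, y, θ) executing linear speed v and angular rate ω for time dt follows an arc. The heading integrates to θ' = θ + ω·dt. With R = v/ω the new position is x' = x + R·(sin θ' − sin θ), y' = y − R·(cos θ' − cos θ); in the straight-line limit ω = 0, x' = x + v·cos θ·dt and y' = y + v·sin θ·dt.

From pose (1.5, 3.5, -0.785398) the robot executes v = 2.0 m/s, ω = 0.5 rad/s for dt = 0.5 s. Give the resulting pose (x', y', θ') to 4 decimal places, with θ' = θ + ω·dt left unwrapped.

(2.2877, 2.8882, -0.5354)

θ' = -0.7854 + 0.5·0.5 = -0.5354
R = v/ω = 2.0/0.5 = 4.0000
x' = 1.5 + 4.0000·(sin -0.5354 − sin -0.7854) = 2.2877
y' = 3.5 − 4.0000·(cos -0.5354 − cos -0.7854) = 2.8882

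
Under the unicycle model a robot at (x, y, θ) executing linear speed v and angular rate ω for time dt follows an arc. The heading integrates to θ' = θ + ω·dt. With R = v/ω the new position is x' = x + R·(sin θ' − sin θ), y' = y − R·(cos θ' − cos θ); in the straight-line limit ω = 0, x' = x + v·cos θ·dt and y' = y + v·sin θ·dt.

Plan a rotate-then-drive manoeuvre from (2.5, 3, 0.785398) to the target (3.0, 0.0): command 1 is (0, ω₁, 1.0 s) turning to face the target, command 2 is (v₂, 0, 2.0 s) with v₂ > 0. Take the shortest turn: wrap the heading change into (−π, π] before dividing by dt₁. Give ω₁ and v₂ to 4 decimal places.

ω₁ = -2.1910, v₂ = 1.5207

heading to target = atan2(0−3, 3−2.5) = -1.4056
Δθ = wrap(-1.4056 − 0.7854) = -2.1910; ω₁ = Δθ/dt₁ = -2.1910
distance = √((3−2.5)² + (0−3)²) = 3.0414; v₂ = distance/dt₂ = 1.5207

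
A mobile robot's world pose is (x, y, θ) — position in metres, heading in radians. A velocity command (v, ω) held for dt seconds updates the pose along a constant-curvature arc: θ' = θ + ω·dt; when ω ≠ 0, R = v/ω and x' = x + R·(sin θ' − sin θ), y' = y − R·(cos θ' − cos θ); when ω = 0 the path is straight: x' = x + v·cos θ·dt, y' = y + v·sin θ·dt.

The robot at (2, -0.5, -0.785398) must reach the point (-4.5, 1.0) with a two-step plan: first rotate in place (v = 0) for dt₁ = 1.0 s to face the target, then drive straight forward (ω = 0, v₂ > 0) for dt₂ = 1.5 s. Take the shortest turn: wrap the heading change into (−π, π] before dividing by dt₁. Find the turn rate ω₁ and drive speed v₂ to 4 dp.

heading to target = atan2(1−-0.5, -4.5−2) = 2.9148
Δθ = wrap(2.9148 − -0.7854) = -2.5830; ω₁ = Δθ/dt₁ = -2.5830
distance = √((-4.5−2)² + (1−-0.5)²) = 6.6708; v₂ = distance/dt₂ = 4.4472

ω₁ = -2.5830, v₂ = 4.4472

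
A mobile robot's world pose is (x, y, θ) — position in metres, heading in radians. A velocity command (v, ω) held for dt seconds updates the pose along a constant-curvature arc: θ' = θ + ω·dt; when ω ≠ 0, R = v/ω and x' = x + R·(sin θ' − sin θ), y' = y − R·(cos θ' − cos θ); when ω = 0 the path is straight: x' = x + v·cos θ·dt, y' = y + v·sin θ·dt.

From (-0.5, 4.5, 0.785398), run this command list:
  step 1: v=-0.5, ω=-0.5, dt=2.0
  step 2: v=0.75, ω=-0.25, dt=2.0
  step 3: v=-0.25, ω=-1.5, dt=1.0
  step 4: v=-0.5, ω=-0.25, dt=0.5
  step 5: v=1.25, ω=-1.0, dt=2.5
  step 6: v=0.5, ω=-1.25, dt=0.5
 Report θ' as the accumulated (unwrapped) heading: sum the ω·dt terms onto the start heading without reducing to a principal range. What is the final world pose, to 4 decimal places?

step 1: θ'=-0.2146 (R=1.0000) → pose (-1.4201, 4.2300, -0.2146)
step 2: θ'=-0.7146 (R=-3.0000) → pose (-0.0930, 3.5649, -0.7146)
step 3: θ'=-2.2146 (R=0.1667) → pose (-0.1171, 3.7909, -2.2146)
step 4: θ'=-2.3396 (R=2.0000) → pose (0.0451, 3.9809, -2.3396)
step 5: θ'=-4.8396 (R=-1.2500) → pose (-2.0932, 5.0086, -4.8396)
step 6: θ'=-5.4646 (R=-0.4000) → pose (-1.9886, 5.2312, -5.4646)

(-1.9886, 5.2312, -5.4646)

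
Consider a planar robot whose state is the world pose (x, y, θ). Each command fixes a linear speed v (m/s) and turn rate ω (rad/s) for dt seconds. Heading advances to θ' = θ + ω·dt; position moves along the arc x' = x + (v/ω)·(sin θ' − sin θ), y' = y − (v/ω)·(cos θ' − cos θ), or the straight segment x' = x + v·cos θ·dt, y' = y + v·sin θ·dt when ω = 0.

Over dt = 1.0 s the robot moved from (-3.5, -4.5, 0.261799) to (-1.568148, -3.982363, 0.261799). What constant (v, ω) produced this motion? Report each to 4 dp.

Δθ = 0.261799 − 0.261799 = 0.000000
ω = Δθ/dt = 0.000000/1.0 = 0.0000
ω = 0 → v = (Δx·cos θ + Δy·sin θ)/dt = 2.0000

v = 2.0000, ω = 0.0000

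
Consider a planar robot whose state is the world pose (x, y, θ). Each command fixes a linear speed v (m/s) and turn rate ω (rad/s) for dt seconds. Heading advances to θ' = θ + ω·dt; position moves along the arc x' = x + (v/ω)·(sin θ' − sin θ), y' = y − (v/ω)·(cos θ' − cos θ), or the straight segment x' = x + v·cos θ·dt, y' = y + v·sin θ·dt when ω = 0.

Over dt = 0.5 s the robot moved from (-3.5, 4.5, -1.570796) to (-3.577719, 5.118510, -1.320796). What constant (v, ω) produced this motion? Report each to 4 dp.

Δθ = -1.320796 − -1.570796 = 0.250000
ω = Δθ/dt = 0.250000/0.5 = 0.5000
R = −Δy/(cos θ' − cos θ) = -2.5000
v = R·ω = -2.5000·0.5000 = -1.2500

v = -1.2500, ω = 0.5000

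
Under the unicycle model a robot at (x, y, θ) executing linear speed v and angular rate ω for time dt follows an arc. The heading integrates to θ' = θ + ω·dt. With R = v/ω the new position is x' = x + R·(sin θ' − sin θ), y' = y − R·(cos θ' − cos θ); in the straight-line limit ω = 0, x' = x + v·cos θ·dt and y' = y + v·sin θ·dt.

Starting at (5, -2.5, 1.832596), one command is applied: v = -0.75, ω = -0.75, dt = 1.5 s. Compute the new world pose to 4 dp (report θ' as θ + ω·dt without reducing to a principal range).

(4.6841, -3.5187, 0.7076)

θ' = 1.8326 + -0.75·1.5 = 0.7076
R = v/ω = -0.75/-0.75 = 1.0000
x' = 5 + 1.0000·(sin 0.7076 − sin 1.8326) = 4.6841
y' = -2.5 − 1.0000·(cos 0.7076 − cos 1.8326) = -3.5187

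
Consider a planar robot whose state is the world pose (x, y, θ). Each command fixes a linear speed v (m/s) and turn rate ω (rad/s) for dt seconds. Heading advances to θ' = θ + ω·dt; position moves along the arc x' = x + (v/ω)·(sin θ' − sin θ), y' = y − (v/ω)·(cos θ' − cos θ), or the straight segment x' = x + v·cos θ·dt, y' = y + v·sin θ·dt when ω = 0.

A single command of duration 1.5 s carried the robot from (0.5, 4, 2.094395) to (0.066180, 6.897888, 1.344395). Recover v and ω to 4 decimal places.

v = 2.0000, ω = -0.5000

Δθ = 1.344395 − 2.094395 = -0.750000
ω = Δθ/dt = -0.750000/1.5 = -0.5000
R = −Δy/(cos θ' − cos θ) = -4.0000
v = R·ω = -4.0000·-0.5000 = 2.0000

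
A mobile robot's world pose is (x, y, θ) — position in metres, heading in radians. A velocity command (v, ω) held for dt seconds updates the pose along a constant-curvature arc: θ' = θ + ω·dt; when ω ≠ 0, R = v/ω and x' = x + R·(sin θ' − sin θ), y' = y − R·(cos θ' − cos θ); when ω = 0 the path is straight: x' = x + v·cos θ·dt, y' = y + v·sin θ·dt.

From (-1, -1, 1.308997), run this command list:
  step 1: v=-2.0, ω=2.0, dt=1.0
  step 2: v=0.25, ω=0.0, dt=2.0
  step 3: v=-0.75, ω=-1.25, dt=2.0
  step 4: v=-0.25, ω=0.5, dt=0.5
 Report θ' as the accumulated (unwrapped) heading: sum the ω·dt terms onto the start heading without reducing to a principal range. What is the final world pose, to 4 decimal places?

step 1: θ'=3.3090 (R=-1.0000) → pose (0.1325, -2.2448, 3.3090)
step 2: θ'=3.3090 (straight) → pose (-0.3605, -2.3282, 3.3090)
step 3: θ'=0.8090 (R=0.6000) → pose (0.1737, -3.3339, 0.8090)
step 4: θ'=1.0590 (R=-0.5000) → pose (0.0995, -3.4341, 1.0590)

(0.0995, -3.4341, 1.0590)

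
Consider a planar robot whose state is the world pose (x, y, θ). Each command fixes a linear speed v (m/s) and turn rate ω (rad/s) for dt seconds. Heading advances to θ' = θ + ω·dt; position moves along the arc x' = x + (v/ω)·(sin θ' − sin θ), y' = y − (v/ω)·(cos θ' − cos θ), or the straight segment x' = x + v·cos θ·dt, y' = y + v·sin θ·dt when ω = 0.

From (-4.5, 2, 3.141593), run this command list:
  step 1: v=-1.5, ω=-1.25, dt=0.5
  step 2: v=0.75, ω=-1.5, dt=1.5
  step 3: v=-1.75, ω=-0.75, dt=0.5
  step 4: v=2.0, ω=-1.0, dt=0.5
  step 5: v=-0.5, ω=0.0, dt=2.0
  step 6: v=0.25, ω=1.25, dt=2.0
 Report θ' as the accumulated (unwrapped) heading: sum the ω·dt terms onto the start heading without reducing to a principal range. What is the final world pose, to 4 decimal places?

(-4.0939, 3.0438, 1.8916)

step 1: θ'=2.5166 (R=1.2000) → pose (-3.7979, 1.7732, 2.5166)
step 2: θ'=0.2666 (R=-0.5000) → pose (-3.6371, 2.6610, 0.2666)
step 3: θ'=-0.1084 (R=2.3333) → pose (-4.5042, 2.5922, -0.1084)
step 4: θ'=-0.6084 (R=-2.0000) → pose (-3.5775, 2.2451, -0.6084)
step 5: θ'=-0.6084 (straight) → pose (-4.3980, 2.8167, -0.6084)
step 6: θ'=1.8916 (R=0.2000) → pose (-4.0939, 3.0438, 1.8916)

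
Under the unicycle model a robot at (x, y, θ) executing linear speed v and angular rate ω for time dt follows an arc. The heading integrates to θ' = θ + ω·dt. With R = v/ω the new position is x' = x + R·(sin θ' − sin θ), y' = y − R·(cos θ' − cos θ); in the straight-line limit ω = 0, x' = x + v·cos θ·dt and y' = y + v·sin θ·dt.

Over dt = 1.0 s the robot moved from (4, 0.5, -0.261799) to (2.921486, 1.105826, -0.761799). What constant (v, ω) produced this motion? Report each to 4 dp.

v = -1.2500, ω = -0.5000

Δθ = -0.761799 − -0.261799 = -0.500000
ω = Δθ/dt = -0.500000/1.0 = -0.5000
R = Δx/(sin θ' − sin θ) = 2.5000
v = R·ω = 2.5000·-0.5000 = -1.2500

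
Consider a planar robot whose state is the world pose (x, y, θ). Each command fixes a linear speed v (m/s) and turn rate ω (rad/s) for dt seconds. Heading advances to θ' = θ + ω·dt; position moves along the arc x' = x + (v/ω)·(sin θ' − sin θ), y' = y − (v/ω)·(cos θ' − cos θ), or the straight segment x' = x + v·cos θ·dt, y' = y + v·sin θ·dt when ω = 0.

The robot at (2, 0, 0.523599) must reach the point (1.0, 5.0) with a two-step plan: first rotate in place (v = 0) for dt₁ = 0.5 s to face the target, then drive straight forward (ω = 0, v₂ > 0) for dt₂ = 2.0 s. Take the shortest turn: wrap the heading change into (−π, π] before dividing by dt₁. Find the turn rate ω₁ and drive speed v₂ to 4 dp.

heading to target = atan2(5−0, 1−2) = 1.7682
Δθ = wrap(1.7682 − 0.5236) = 1.2446; ω₁ = Δθ/dt₁ = 2.4892
distance = √((1−2)² + (5−0)²) = 5.0990; v₂ = distance/dt₂ = 2.5495

ω₁ = 2.4892, v₂ = 2.5495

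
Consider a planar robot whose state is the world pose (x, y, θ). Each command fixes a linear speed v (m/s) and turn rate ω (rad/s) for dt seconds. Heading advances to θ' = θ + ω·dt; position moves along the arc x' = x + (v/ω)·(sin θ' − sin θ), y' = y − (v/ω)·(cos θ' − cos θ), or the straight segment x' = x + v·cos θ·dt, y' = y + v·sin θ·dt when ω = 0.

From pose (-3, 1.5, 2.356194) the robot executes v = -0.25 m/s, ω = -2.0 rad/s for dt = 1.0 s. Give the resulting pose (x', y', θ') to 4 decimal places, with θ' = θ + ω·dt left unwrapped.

θ' = 2.3562 + -2.0·1.0 = 0.3562
R = v/ω = -0.25/-2.0 = 0.1250
x' = -3 + 0.1250·(sin 0.3562 − sin 2.3562) = -3.0448
y' = 1.5 − 0.1250·(cos 0.3562 − cos 2.3562) = 1.2945

(-3.0448, 1.2945, 0.3562)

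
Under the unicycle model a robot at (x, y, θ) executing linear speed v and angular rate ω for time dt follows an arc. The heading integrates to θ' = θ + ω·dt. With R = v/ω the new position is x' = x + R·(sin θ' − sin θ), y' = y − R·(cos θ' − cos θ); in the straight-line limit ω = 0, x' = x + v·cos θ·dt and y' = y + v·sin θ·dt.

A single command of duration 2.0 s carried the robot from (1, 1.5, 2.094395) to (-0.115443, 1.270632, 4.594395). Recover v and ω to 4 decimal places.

Δθ = 4.594395 − 2.094395 = 2.500000
ω = Δθ/dt = 2.500000/2.0 = 1.2500
R = Δx/(sin θ' − sin θ) = 0.6000
v = R·ω = 0.6000·1.2500 = 0.7500

v = 0.7500, ω = 1.2500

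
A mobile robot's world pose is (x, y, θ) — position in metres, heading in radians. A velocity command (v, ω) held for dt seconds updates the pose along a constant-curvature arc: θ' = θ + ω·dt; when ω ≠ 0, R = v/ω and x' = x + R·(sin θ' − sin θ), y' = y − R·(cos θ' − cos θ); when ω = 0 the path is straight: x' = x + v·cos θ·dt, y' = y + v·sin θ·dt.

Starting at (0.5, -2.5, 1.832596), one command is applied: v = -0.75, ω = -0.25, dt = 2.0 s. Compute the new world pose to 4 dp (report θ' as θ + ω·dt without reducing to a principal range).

θ' = 1.8326 + -0.25·2.0 = 1.3326
R = v/ω = -0.75/-0.25 = 3.0000
x' = 0.5 + 3.0000·(sin 1.3326 − sin 1.8326) = 0.5175
y' = -2.5 − 3.0000·(cos 1.3326 − cos 1.8326) = -3.9843

(0.5175, -3.9843, 1.3326)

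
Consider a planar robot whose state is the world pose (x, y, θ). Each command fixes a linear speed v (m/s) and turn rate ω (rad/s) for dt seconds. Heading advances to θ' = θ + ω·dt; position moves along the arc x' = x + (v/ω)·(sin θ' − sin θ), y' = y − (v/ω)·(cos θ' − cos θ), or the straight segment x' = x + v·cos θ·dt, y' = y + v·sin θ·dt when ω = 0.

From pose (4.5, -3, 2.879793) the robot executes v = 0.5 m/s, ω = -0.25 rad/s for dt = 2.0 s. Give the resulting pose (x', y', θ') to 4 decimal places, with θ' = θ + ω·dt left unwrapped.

(3.6372, -2.5153, 2.3798)

θ' = 2.8798 + -0.25·2.0 = 2.3798
R = v/ω = 0.5/-0.25 = -2.0000
x' = 4.5 + -2.0000·(sin 2.3798 − sin 2.8798) = 3.6372
y' = -3 − -2.0000·(cos 2.3798 − cos 2.8798) = -2.5153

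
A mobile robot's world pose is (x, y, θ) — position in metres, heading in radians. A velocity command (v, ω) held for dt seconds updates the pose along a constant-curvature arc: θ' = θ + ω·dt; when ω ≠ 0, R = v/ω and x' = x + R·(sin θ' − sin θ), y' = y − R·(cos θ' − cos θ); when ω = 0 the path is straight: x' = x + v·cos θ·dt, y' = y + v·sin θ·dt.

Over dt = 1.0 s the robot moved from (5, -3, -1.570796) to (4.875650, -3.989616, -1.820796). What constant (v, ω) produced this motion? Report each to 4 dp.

v = 1.0000, ω = -0.2500

Δθ = -1.820796 − -1.570796 = -0.250000
ω = Δθ/dt = -0.250000/1.0 = -0.2500
R = −Δy/(cos θ' − cos θ) = -4.0000
v = R·ω = -4.0000·-0.2500 = 1.0000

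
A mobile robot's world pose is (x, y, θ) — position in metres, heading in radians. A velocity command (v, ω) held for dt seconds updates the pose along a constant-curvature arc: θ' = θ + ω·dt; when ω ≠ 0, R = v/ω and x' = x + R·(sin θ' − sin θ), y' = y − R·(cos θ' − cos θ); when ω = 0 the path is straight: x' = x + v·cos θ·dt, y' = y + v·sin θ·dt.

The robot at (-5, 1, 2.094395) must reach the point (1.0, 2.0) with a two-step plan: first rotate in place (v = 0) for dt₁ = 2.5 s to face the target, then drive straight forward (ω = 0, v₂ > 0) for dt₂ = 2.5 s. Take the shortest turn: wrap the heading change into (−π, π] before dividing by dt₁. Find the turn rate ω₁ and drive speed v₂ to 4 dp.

ω₁ = -0.7717, v₂ = 2.4331

heading to target = atan2(2−1, 1−-5) = 0.1651
Δθ = wrap(0.1651 − 2.0944) = -1.9292; ω₁ = Δθ/dt₁ = -0.7717
distance = √((1−-5)² + (2−1)²) = 6.0828; v₂ = distance/dt₂ = 2.4331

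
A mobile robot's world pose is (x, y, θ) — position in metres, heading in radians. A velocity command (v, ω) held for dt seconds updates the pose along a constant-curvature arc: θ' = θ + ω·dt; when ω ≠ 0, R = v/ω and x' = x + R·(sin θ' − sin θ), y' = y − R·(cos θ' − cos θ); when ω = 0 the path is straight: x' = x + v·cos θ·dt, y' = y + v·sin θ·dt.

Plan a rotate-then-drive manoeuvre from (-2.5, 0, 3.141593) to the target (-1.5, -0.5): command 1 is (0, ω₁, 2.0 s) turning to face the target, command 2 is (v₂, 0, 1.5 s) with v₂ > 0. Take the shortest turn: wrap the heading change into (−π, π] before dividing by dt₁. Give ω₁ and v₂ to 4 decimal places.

ω₁ = 1.3390, v₂ = 0.7454

heading to target = atan2(-0.5−0, -1.5−-2.5) = -0.4636
Δθ = wrap(-0.4636 − 3.1416) = 2.6779; ω₁ = Δθ/dt₁ = 1.3390
distance = √((-1.5−-2.5)² + (-0.5−0)²) = 1.1180; v₂ = distance/dt₂ = 0.7454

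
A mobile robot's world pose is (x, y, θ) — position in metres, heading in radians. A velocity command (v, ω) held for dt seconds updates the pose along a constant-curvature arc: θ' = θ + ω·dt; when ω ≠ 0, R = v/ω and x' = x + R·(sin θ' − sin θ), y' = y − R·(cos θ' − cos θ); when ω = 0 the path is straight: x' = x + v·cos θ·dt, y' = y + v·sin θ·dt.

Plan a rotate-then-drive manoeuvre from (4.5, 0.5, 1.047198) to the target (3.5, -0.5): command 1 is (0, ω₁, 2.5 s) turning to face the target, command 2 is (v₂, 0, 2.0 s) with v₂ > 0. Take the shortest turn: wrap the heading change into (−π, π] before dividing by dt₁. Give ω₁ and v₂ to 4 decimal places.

heading to target = atan2(-0.5−0.5, 3.5−4.5) = -2.3562
Δθ = wrap(-2.3562 − 1.0472) = 2.8798; ω₁ = Δθ/dt₁ = 1.1519
distance = √((3.5−4.5)² + (-0.5−0.5)²) = 1.4142; v₂ = distance/dt₂ = 0.7071

ω₁ = 1.1519, v₂ = 0.7071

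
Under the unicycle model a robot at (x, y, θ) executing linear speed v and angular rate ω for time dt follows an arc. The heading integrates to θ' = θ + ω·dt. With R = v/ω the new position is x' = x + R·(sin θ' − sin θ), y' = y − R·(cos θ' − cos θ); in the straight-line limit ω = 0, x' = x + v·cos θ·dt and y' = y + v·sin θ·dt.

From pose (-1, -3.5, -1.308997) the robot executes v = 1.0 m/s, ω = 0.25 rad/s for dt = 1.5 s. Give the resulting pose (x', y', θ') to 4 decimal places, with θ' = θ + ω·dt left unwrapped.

(-0.3523, -4.8432, -0.9340)

θ' = -1.3090 + 0.25·1.5 = -0.9340
R = v/ω = 1.0/0.25 = 4.0000
x' = -1 + 4.0000·(sin -0.9340 − sin -1.3090) = -0.3523
y' = -3.5 − 4.0000·(cos -0.9340 − cos -1.3090) = -4.8432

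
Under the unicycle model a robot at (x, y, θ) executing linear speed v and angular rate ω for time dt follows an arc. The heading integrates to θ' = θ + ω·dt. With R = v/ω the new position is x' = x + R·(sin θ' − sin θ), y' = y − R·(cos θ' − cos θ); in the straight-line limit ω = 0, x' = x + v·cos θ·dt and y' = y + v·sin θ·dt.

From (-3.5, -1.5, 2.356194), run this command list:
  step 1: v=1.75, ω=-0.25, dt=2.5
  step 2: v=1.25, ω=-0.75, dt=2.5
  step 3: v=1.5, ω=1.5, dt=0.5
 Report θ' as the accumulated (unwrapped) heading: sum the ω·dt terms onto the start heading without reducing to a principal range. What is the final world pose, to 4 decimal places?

step 1: θ'=1.7312 (R=-7.0000) → pose (-5.4604, 2.3318, 1.7312)
step 2: θ'=-0.1438 (R=-1.6667) → pose (-3.5763, 4.2474, -0.1438)
step 3: θ'=0.6062 (R=1.0000) → pose (-2.8632, 4.4153, 0.6062)

(-2.8632, 4.4153, 0.6062)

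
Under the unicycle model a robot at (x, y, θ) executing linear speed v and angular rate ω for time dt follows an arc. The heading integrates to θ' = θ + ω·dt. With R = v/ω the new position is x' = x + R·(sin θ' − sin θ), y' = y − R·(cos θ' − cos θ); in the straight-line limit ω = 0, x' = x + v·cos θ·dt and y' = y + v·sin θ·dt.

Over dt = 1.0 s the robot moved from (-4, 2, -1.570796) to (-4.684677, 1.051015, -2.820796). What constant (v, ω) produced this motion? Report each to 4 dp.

Δθ = -2.820796 − -1.570796 = -1.250000
ω = Δθ/dt = -1.250000/1.0 = -1.2500
R = −Δy/(cos θ' − cos θ) = -1.0000
v = R·ω = -1.0000·-1.2500 = 1.2500

v = 1.2500, ω = -1.2500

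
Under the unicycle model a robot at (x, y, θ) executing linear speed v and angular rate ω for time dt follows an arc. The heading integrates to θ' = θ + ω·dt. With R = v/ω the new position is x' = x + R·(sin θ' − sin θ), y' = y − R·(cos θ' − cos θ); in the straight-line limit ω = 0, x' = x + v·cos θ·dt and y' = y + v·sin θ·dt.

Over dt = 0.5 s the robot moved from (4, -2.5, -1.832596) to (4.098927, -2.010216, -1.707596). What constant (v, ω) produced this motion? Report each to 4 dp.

v = -1.0000, ω = 0.2500

Δθ = -1.707596 − -1.832596 = 0.125000
ω = Δθ/dt = 0.125000/0.5 = 0.2500
R = −Δy/(cos θ' − cos θ) = -4.0000
v = R·ω = -4.0000·0.2500 = -1.0000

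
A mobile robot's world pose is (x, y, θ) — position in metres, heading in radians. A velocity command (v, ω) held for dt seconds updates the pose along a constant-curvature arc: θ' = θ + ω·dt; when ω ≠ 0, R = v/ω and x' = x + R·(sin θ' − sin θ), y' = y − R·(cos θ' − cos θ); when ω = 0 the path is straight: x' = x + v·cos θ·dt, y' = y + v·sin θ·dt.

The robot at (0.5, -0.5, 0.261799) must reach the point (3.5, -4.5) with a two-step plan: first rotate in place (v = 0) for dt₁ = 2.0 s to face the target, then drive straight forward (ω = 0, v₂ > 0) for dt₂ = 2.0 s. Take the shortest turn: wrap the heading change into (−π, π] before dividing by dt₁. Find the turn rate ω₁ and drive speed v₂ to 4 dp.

heading to target = atan2(-4.5−-0.5, 3.5−0.5) = -0.9273
Δθ = wrap(-0.9273 − 0.2618) = -1.1891; ω₁ = Δθ/dt₁ = -0.5945
distance = √((3.5−0.5)² + (-4.5−-0.5)²) = 5.0000; v₂ = distance/dt₂ = 2.5000

ω₁ = -0.5945, v₂ = 2.5000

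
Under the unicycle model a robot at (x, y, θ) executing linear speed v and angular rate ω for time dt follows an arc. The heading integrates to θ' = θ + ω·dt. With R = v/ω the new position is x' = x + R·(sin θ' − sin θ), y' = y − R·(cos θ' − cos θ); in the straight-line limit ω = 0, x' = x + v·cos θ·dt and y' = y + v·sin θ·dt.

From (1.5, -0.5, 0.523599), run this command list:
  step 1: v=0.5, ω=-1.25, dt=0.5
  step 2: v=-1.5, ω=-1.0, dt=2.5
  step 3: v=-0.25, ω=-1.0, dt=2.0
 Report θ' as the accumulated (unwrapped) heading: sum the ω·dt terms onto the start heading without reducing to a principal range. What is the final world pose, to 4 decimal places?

step 1: θ'=-0.1014 (R=-0.4000) → pose (1.7405, -0.4485, -0.1014)
step 2: θ'=-2.6014 (R=1.5000) → pose (1.1209, 2.3302, -2.6014)
step 3: θ'=-4.6014 (R=0.2500) → pose (1.4979, 2.1435, -4.6014)

(1.4979, 2.1435, -4.6014)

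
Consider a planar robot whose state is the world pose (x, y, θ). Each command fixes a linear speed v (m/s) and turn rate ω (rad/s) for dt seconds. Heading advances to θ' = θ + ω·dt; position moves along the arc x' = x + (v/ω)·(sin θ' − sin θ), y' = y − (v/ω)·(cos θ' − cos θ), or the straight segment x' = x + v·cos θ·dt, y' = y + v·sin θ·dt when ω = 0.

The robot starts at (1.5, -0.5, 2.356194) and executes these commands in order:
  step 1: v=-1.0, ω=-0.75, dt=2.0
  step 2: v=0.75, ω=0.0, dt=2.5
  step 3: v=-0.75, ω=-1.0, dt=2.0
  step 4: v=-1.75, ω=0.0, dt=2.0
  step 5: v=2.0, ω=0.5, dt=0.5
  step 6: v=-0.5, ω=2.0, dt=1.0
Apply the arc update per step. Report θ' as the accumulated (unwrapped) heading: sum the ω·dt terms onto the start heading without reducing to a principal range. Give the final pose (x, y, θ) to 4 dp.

(0.1991, 1.5725, 1.1062)

step 1: θ'=0.8562 (R=1.3333) → pose (1.5643, -2.3166, 0.8562)
step 2: θ'=0.8562 (straight) → pose (2.7930, -0.9003, 0.8562)
step 3: θ'=-1.1438 (R=0.7500) → pose (1.5439, -0.7194, -1.1438)
step 4: θ'=-1.1438 (straight) → pose (0.0944, 2.4664, -1.1438)
step 5: θ'=-0.8938 (R=4.0000) → pose (0.6174, 1.6171, -0.8938)
step 6: θ'=1.1062 (R=-0.2500) → pose (0.1991, 1.5725, 1.1062)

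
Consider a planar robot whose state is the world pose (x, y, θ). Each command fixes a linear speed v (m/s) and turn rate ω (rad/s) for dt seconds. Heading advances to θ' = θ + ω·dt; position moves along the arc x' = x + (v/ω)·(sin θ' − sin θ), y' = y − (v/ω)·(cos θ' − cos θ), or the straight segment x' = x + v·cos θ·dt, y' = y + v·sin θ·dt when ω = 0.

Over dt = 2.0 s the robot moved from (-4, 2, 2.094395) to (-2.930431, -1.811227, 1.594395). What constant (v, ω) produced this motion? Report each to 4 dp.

v = -2.0000, ω = -0.2500

Δθ = 1.594395 − 2.094395 = -0.500000
ω = Δθ/dt = -0.500000/2.0 = -0.2500
R = −Δy/(cos θ' − cos θ) = 8.0000
v = R·ω = 8.0000·-0.2500 = -2.0000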